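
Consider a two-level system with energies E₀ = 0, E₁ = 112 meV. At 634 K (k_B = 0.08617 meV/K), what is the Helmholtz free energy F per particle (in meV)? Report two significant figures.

-6.6 meV

k_BT = 0.08617 × 634 K = 54.63 meV.
Eᵢ/kT = 0, 2.050.
Z = Σ e^(−Eᵢ/kT) = e^(−0) + e^(−2.050) = 1.000 + 0.1287 = 1.129.
F = −kT ln Z = −54.63 × ln(1.129) = −54.63 × 0.1213 = -6.6 meV.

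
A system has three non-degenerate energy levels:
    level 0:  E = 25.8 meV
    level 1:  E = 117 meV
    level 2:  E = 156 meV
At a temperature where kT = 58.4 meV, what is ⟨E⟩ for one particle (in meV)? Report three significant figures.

Eᵢ/kT = 0.44178, 2.0034, 2.6712.
Z = Σ e^(−Eᵢ/kT) = e^(−0.44178) + e^(−2.0034) + e^(−2.6712) = 0.64289 + 0.13488 + 0.069169 = 0.84694.
⟨E⟩ = Σ Eᵢ e^(−Eᵢ/kT) / Z = (25.8·0.64289 + 117·0.13488 + 156·0.069169) / 0.84694 = 51.0 meV.

51.0 meV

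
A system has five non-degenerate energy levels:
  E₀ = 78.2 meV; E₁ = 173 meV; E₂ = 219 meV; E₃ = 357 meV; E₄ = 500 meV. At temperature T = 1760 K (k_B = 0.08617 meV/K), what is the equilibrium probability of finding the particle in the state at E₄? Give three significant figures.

0.0288

k_BT = 0.08617 × 1760 K = 151.66 meV.
Eᵢ/kT = 0.51563, 1.1407, 1.4440, 2.3539, 3.2968.
Z = Σ e^(−Eᵢ/kT) = e^(−0.51563) + e^(−1.1407) + e^(−1.4440) + e^(−2.3539) + e^(−3.2968) = 0.59712 + 0.31960 + 0.23598 + 0.094998 + 0.037001 = 1.2847.
P₄ = e^(−E₄/kT) / Z = 0.037001/1.2847 = 0.0288.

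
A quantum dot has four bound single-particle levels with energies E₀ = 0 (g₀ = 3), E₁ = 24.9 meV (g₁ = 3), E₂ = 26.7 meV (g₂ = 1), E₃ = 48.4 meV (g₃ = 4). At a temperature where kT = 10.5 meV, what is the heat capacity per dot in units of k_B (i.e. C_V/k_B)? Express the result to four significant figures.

Eᵢ/kT = 0, 2.37143, 2.54286, 4.60952.
Z = Σ gᵢe^(−Eᵢ/kT) = 3·e^(−0) + 3·e^(−2.37143) + 1·e^(−2.54286) + 4·e^(−4.60952) = 3.00000 + 0.280041 + 0.0786412 + 0.0398264 = 3.39851.
⟨E⟩ = 3.23681 meV, ⟨E²⟩ = 95.0377 meV².
C_V/k_B = (⟨E²⟩ − ⟨E⟩²)/(kT)² = (95.0377 − 10.4769)/110.250 = 0.7670.

0.7670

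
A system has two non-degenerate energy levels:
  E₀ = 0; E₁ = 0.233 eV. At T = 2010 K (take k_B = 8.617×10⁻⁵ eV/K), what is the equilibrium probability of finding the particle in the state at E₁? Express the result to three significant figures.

k_BT = 8.617×10⁻⁵ × 2010 K = 0.17320 eV.
Eᵢ/kT = 0, 1.3453.
Z = Σ e^(−Eᵢ/kT) = e^(−0) + e^(−1.3453) = 1.0000 + 0.26046 = 1.2605.
P₁ = e^(−E₁/kT) / Z = 0.26046/1.2605 = 0.207.

0.207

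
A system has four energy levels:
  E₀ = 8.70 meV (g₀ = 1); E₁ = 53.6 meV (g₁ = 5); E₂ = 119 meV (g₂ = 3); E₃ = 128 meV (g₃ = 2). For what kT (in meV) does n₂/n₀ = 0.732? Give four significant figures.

n₂/n₀ = (g₂/g₀) exp[−(E₂−E₀)/kT] = 0.732.
⇒ (E₂−E₀)/kT = ln((3/1)/0.732) = ln(4.09836) = 1.41059.
kT = 110.30 meV / 1.41059 = 78.19 meV.

78.19 meV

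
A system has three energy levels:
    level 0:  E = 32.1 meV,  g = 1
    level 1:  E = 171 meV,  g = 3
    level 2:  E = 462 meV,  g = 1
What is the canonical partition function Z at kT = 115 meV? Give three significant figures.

Eᵢ/kT = 0.27913, 1.4870, 4.0174.
Z = Σ gᵢe^(−Eᵢ/kT) = 1·e^(−0.27913) + 3·e^(−1.4870) + 1·e^(−4.0174) = 0.75644 + 0.67815 + 0.018000 = 1.4526.

Z = 1.45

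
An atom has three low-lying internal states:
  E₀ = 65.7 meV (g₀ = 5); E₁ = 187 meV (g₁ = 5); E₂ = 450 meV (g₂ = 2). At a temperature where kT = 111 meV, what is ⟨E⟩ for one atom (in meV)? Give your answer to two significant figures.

Eᵢ/kT = 0.5919, 1.685, 4.054.
Z = Σ gᵢe^(−Eᵢ/kT) = 5·e^(−0.5919) + 5·e^(−1.685) + 2·e^(−4.054) = 2.766 + 0.9272 + 0.03471 = 3.728.
⟨E⟩ = Σ Eᵢ gᵢe^(−Eᵢ/kT) / Z = (65.7·2.766 + 187·0.9272 + 450·0.03471) / 3.728 = 99 meV.

99 meV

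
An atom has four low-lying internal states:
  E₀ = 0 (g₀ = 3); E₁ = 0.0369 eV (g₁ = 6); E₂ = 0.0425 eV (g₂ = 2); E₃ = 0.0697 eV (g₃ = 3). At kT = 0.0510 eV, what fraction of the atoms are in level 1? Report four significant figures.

Eᵢ/kT = 0, 0.723529, 0.833333, 1.36667.
Z = Σ gᵢe^(−Eᵢ/kT) = 3·e^(−0) + 6·e^(−0.723529) + 2·e^(−0.833333) + 3·e^(−1.36667) = 3.00000 + 2.91023 + 0.869197 + 0.764864 = 7.54429.
P₁ = g₁ e^(−E₁/kT) / Z = 2.91023/7.54429 = 0.3858.

0.3858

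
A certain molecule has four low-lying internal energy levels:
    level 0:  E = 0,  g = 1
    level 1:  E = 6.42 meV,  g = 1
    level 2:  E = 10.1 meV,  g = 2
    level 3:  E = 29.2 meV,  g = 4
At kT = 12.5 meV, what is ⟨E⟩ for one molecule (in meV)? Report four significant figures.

Eᵢ/kT = 0, 0.513600, 0.808000, 2.33600.
Z = Σ gᵢe^(−Eᵢ/kT) = 1·e^(−0) + 1·e^(−0.513600) + 2·e^(−0.808000) + 4·e^(−2.33600) = 1.00000 + 0.598338 + 0.891497 + 0.386855 = 2.87669.
⟨E⟩ = Σ Eᵢ gᵢe^(−Eᵢ/kT) / Z = (0·1.00000 + 6.42·0.598338 + 10.1·0.891497 + 29.2·0.386855) / 2.87669 = 8.392 meV.

8.392 meV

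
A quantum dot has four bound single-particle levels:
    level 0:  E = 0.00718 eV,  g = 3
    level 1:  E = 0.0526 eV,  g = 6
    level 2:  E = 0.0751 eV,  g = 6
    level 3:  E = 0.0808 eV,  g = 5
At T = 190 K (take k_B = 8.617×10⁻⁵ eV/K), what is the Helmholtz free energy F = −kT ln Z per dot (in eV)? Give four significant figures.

k_BT = 8.617×10⁻⁵ × 190 K = 0.0163723 eV.
Eᵢ/kT = 0.438546, 3.21274, 4.58702, 4.93516.
Z = Σ gᵢe^(−Eᵢ/kT) = 3·e^(−0.438546) + 6·e^(−3.21274) + 6·e^(−4.58702) + 5·e^(−4.93516) = 1.93492 + 0.241477 + 0.0610990 + 0.0359466 = 2.27344.
F = −kT ln Z = −0.0163723 × ln(2.27344) = −0.0163723 × 0.821294 = -0.01345 eV.

-0.01345 eV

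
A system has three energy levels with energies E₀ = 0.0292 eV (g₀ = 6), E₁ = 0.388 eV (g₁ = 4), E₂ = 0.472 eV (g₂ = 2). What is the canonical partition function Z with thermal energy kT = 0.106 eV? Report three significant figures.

Eᵢ/kT = 0.27547, 3.6604, 4.4528.
Z = Σ gᵢe^(−Eᵢ/kT) = 6·e^(−0.27547) + 4·e^(−3.6604) + 2·e^(−4.4528) = 4.5553 + 0.10289 + 0.023292 = 4.6815.

Z = 4.68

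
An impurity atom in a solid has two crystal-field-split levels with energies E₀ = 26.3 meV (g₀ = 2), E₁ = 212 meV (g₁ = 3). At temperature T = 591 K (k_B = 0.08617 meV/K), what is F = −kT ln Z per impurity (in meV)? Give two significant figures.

k_BT = 0.08617 × 591 K = 50.93 meV.
Eᵢ/kT = 0.5164, 4.163.
Z = Σ gᵢe^(−Eᵢ/kT) = 2·e^(−0.5164) + 3·e^(−4.163) = 1.193 + 0.04668 = 1.240.
F = −kT ln Z = −50.93 × ln(1.240) = −50.93 × 0.2151 = -11 meV.

-11 meV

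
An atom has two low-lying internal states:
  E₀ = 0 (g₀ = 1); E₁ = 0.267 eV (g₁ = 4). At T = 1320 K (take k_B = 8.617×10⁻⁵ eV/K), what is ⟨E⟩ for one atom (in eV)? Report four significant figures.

k_BT = 8.617×10⁻⁵ × 1320 K = 0.113744 eV.
Eᵢ/kT = 0, 2.34738.
Z = Σ gᵢe^(−Eᵢ/kT) = 1·e^(−0) + 4·e^(−2.34738) = 1.00000 + 0.382477 = 1.38248.
⟨E⟩ = Σ Eᵢ gᵢe^(−Eᵢ/kT) / Z = (0·1.00000 + 0.267·0.382477) / 1.38248 = 0.07387 eV.

0.07387 eV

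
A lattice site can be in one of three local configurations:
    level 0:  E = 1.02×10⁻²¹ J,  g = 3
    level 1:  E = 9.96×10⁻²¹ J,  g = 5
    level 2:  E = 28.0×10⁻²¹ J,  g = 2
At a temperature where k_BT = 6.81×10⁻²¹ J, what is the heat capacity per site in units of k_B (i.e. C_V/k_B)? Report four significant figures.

0.4740

Eᵢ/kT = 0.149780, 1.46256, 4.11160.
Z = Σ gᵢe^(−Eᵢ/kT) = 3·e^(−0.149780) + 5·e^(−1.46256) + 2·e^(−4.11160) = 2.58269 + 1.15821 + 0.0327631 = 3.77366.
⟨E⟩ = 3.99810, ⟨E²⟩ = 37.9657.
C_V/k_B = (⟨E²⟩ − ⟨E⟩²)/(kT)² = (37.9657 − 15.9848)/46.3761 = 0.4740.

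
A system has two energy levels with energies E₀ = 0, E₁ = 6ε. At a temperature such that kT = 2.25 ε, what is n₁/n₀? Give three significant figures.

0.0695

n₁/n₀ = exp[−(E₁−E₀)/kT] = exp(−(6ε)/(2.25ε)) = exp(-2.6667) = 0.0695.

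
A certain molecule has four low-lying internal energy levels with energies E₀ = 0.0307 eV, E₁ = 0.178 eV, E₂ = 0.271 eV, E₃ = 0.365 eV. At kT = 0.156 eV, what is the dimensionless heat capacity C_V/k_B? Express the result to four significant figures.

0.5061

Eᵢ/kT = 0.196795, 1.14103, 1.73718, 2.33974.
Z = Σ e^(−Eᵢ/kT) = e^(−0.196795) + e^(−1.14103) + e^(−1.73718) + e^(−2.33974) = 0.821359 + 0.319490 + 0.176016 + 0.0963527 = 1.41322.
⟨E⟩ = 0.116722 eV, ⟨E²⟩ = 0.0259409 eV².
C_V/k_B = (⟨E²⟩ − ⟨E⟩²)/(kT)² = (0.0259409 − 0.0136240)/0.0243360 = 0.5061.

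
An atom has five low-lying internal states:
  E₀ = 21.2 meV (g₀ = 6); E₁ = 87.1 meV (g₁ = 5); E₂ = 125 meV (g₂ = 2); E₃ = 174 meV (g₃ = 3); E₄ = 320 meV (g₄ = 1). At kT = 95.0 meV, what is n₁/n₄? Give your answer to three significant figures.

n₁/n₄ = (g₁/g₄) exp[−(E₁−E₄)/kT] = (5/1) × exp(−(-232.9 meV)/(95.0 meV)) = (5/1) × exp(2.4516) = 58.0.

58.0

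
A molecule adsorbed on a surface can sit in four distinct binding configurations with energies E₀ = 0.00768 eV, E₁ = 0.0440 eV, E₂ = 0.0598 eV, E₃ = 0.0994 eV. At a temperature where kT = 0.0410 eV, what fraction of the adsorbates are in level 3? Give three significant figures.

Eᵢ/kT = 0.18732, 1.0732, 1.4585, 2.4244.
Z = Σ e^(−Eᵢ/kT) = e^(−0.18732) + e^(−1.0732) + e^(−1.4585) + e^(−2.4244) = 0.82918 + 0.34191 + 0.23258 + 0.088531 = 1.4922.
P₃ = e^(−E₃/kT) / Z = 0.088531/1.4922 = 0.0593.

0.0593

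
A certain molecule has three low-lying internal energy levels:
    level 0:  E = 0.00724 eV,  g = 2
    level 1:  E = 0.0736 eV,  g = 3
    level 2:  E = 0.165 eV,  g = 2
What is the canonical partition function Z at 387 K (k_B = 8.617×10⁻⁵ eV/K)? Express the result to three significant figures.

k_BT = 8.617×10⁻⁵ × 387 K = 0.033348 eV.
Eᵢ/kT = 0.21710, 2.2070, 4.9478.
Z = Σ gᵢe^(−Eᵢ/kT) = 2·e^(−0.21710) + 3·e^(−2.2070) + 2·e^(−4.9478) = 1.6097 + 0.33009 + 0.014198 = 1.9540.

Z = 1.95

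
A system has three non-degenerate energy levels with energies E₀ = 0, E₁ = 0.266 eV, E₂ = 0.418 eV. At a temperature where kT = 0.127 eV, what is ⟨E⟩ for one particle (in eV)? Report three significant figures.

0.0416 eV

Eᵢ/kT = 0, 2.0945, 3.2913.
Z = Σ e^(−Eᵢ/kT) = e^(−0) + e^(−2.0945) + e^(−3.2913) = 1.0000 + 0.12313 + 0.037205 = 1.1603.
⟨E⟩ = Σ Eᵢ e^(−Eᵢ/kT) / Z = (0·1.0000 + 0.266·0.12313 + 0.418·0.037205) / 1.1603 = 0.0416 eV.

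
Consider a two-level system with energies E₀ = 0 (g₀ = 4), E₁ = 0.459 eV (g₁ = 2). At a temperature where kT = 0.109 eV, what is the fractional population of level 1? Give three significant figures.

0.00736

Eᵢ/kT = 0, 4.2110.
Z = Σ gᵢe^(−Eᵢ/kT) = 4·e^(−0) + 2·e^(−4.2110) = 4.0000 + 0.029663 = 4.0297.
P₁ = g₁ e^(−E₁/kT) / Z = 0.029663/4.0297 = 0.00736.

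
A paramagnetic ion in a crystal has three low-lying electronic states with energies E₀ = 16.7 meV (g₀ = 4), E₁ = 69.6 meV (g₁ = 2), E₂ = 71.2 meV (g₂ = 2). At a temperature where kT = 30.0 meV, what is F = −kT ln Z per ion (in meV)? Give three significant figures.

Eᵢ/kT = 0.55667, 2.3200, 2.3733.
Z = Σ gᵢe^(−Eᵢ/kT) = 4·e^(−0.55667) + 2·e^(−2.3200) + 2·e^(−2.3733) = 2.2925 + 0.19655 + 0.18635 = 2.6754.
F = −kT ln Z = −30.0 × ln(2.6754) = −30.0 × 0.98410 = -29.5 meV.

-29.5 meV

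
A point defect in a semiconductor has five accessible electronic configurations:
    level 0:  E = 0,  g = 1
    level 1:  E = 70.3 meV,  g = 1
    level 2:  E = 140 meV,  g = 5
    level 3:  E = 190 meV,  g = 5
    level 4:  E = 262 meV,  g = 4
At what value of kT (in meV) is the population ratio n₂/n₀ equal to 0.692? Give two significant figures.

n₂/n₀ = (g₂/g₀) exp[−(E₂−E₀)/kT] = 0.692.
⇒ (E₂−E₀)/kT = ln((5/1)/0.692) = ln(7.225) = 1.978.
kT = 140 meV / 1.978 = 71 meV.

71 meV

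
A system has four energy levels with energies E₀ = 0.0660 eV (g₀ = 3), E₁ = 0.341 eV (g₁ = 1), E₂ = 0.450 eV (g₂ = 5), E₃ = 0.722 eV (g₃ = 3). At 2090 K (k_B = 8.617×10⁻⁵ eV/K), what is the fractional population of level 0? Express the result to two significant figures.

k_BT = 8.617×10⁻⁵ × 2090 K = 0.1801 eV.
Eᵢ/kT = 0.3665, 1.893, 2.499, 4.009.
Z = Σ gᵢe^(−Eᵢ/kT) = 3·e^(−0.3665) + 1·e^(−1.893) + 5·e^(−2.499) + 3·e^(−4.009) = 2.079 + 0.1506 + 0.4108 + 0.05445 = 2.695.
P₀ = g₀ e^(−E₀/kT) / Z = 2.079/2.695 = 0.77.

0.77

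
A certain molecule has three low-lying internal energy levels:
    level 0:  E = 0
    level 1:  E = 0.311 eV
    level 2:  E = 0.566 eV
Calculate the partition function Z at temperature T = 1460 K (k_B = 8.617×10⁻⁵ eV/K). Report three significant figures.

k_BT = 8.617×10⁻⁵ × 1460 K = 0.12581 eV.
Eᵢ/kT = 0, 2.4720, 4.4988.
Z = Σ e^(−Eᵢ/kT) = e^(−0) + e^(−2.4720) + e^(−4.4988) = 1.0000 + 0.084416 + 0.011122 = 1.0955.

Z = 1.10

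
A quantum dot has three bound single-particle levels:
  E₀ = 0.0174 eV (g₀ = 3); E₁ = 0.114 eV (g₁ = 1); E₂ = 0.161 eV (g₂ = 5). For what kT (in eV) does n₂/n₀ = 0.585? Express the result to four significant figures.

0.1372 eV

n₂/n₀ = (g₂/g₀) exp[−(E₂−E₀)/kT] = 0.585.
⇒ (E₂−E₀)/kT = ln((5/3)/0.585) = ln(2.84900) = 1.04697.
kT = 0.1436 eV / 1.04697 = 0.1372 eV.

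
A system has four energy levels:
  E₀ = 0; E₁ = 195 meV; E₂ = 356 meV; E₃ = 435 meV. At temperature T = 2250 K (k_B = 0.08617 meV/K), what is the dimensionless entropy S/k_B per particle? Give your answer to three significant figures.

k_BT = 0.08617 × 2250 K = 193.88 meV.
Eᵢ/kT = 0, 1.0058, 1.8362, 2.2437.
Z = Σ e^(−Eᵢ/kT) = e^(−0) + e^(−1.0058) + e^(−1.8362) + e^(−2.2437) = 1.0000 + 0.36575 + 0.15942 + 0.10607 = 1.6312.
⟨E⟩ = Σ EᵢPᵢ = 106.80 meV.
S/k_B = ln Z + ⟨E⟩/kT = ln(1.6312) + 106.80/193.88 = 0.48932 + 0.55086 = 1.04.

1.04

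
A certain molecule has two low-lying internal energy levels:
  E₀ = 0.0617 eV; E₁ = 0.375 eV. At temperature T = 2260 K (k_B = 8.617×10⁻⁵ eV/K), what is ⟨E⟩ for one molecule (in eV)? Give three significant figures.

0.114 eV

k_BT = 8.617×10⁻⁵ × 2260 K = 0.19474 eV.
Eᵢ/kT = 0.31683, 1.9256.
Z = Σ e^(−Eᵢ/kT) = e^(−0.31683) + e^(−1.9256) = 0.72845 + 0.14579 = 0.87424.
⟨E⟩ = Σ Eᵢ e^(−Eᵢ/kT) / Z = (0.0617·0.72845 + 0.375·0.14579) / 0.87424 = 0.114 eV.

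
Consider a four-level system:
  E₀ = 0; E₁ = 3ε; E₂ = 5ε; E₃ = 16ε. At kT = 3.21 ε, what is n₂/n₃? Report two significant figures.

31

n₂/n₃ = exp[−(E₂−E₃)/kT] = exp(−(-11ε)/(3.21ε)) = exp(3.427) = 31.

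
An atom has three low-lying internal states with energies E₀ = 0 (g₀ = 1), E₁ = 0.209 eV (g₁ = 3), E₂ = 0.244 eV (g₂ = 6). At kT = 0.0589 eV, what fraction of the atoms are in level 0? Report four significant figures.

Eᵢ/kT = 0, 3.54839, 4.14261.
Z = Σ gᵢe^(−Eᵢ/kT) = 1·e^(−0) + 3·e^(−3.54839) + 6·e^(−4.14261) = 1.00000 + 0.0863128 + 0.0952881 = 1.18160.
P₀ = g₀ e^(−E₀/kT) / Z = 1.00000/1.18160 = 0.8463.

0.8463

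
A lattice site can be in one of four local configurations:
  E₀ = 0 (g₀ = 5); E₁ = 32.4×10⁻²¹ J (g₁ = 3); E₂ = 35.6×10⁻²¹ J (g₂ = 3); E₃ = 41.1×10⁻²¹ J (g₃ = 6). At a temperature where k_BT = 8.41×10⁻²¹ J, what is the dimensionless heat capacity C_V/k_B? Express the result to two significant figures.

0.53

Eᵢ/kT = 0, 3.853, 4.233, 4.887.
Z = Σ gᵢe^(−Eᵢ/kT) = 5·e^(−0) + 3·e^(−3.853) + 3·e^(−4.233) + 6·e^(−4.887) = 5.000 + 0.06365 + 0.04353 + 0.04526 = 5.152.
⟨E⟩ = 1.062, ⟨E²⟩ = 38.52.
C_V/k_B = (⟨E²⟩ − ⟨E⟩²)/(kT)² = (38.52 − 1.128)/70.73 = 0.53.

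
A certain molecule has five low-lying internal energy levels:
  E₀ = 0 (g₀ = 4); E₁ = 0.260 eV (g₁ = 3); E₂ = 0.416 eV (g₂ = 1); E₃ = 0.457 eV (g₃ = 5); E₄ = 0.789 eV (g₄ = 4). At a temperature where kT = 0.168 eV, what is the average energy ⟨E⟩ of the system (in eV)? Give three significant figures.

0.0747 eV

Eᵢ/kT = 0, 1.5476, 2.4762, 2.7202, 4.6964.
Z = Σ gᵢe^(−Eᵢ/kT) = 4·e^(−0) + 3·e^(−1.5476) + 1·e^(−2.4762) + 5·e^(−2.7202) + 4·e^(−4.6964) = 4.0000 + 0.63827 + 0.084062 + 0.32931 + 0.036512 = 5.0882.
⟨E⟩ = Σ Eᵢ gᵢe^(−Eᵢ/kT) / Z = (0·4.0000 + 0.260·0.63827 + 0.416·0.084062 + 0.457·0.32931 + 0.789·0.036512) / 5.0882 = 0.0747 eV.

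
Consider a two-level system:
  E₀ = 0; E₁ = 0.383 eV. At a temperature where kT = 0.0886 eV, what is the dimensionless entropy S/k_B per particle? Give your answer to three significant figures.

0.0698

Eᵢ/kT = 0, 4.3228.
Z = Σ e^(−Eᵢ/kT) = e^(−0) + e^(−4.3228) = 1.0000 + 0.013263 = 1.0133.
⟨E⟩ = Σ EᵢPᵢ = 0.0050131 eV.
S/k_B = ln Z + ⟨E⟩/kT = ln(1.0133) + 0.0050131/0.0886 = 0.013212 + 0.056581 = 0.0698.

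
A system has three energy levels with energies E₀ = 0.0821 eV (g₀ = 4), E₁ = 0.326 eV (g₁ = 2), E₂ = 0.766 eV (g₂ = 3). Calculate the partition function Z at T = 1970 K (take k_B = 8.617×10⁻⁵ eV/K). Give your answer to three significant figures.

Z = 2.79

k_BT = 8.617×10⁻⁵ × 1970 K = 0.16975 eV.
Eᵢ/kT = 0.48365, 1.9205, 4.5125.
Z = Σ gᵢe^(−Eᵢ/kT) = 4·e^(−0.48365) + 2·e^(−1.9205) + 3·e^(−4.5125) = 2.4661 + 0.29307 + 0.032913 = 2.7921.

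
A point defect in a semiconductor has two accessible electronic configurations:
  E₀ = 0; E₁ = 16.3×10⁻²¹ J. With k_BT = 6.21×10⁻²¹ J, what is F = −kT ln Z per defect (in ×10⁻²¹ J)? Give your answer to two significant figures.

-0.43 ×10⁻²¹ J

Eᵢ/kT = 0, 2.625.
Z = Σ e^(−Eᵢ/kT) = e^(−0) + e^(−2.625) = 1.000 + 0.07244 = 1.072.
F = −kT ln Z = −6.21 × ln(1.072) = −6.21 × 0.06953 = -0.43 ×10⁻²¹ J.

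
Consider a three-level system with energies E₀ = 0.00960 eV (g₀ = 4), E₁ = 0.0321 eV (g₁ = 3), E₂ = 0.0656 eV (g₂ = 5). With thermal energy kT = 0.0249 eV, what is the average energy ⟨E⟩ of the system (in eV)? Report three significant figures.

Eᵢ/kT = 0.38554, 1.2892, 2.6345.
Z = Σ gᵢe^(−Eᵢ/kT) = 4·e^(−0.38554) + 3·e^(−1.2892) + 5·e^(−2.6345) = 2.7203 + 0.82647 + 0.35877 = 3.9055.
⟨E⟩ = Σ Eᵢ gᵢe^(−Eᵢ/kT) / Z = (0.00960·2.7203 + 0.0321·0.82647 + 0.0656·0.35877) / 3.9055 = 0.0195 eV.

0.0195 eV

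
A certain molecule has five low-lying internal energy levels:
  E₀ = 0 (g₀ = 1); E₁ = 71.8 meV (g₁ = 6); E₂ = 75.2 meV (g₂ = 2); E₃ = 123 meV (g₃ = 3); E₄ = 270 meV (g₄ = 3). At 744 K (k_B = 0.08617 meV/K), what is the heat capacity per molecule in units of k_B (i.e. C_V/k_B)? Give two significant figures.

k_BT = 0.08617 × 744 K = 64.11 meV.
Eᵢ/kT = 0, 1.120, 1.173, 1.919, 4.212.
Z = Σ gᵢe^(−Eᵢ/kT) = 1·e^(−0) + 6·e^(−1.120) + 2·e^(−1.173) + 3·e^(−1.919) + 3·e^(−4.212) = 1.000 + 1.958 + 0.6189 + 0.4403 + 0.04445 = 4.062.
⟨E⟩ = 62.35 meV, ⟨E²⟩ = 5784 meV².
C_V/k_B = (⟨E²⟩ − ⟨E⟩²)/(kT)² = (5784 − 3888)/4110 = 0.46.

0.46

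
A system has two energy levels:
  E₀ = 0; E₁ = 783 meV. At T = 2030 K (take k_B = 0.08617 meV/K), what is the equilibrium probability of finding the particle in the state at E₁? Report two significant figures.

k_BT = 0.08617 × 2030 K = 174.9 meV.
Eᵢ/kT = 0, 4.477.
Z = Σ e^(−Eᵢ/kT) = e^(−0) + e^(−4.477) = 1.000 + 0.01137 = 1.011.
P₁ = e^(−E₁/kT) / Z = 0.01137/1.011 = 0.011.

0.011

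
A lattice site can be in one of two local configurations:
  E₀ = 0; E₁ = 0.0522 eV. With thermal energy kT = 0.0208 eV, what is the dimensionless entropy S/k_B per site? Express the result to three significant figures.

0.267

Eᵢ/kT = 0, 2.5096.
Z = Σ e^(−Eᵢ/kT) = e^(−0) + e^(−2.5096) = 1.0000 + 0.081301 = 1.0813.
⟨E⟩ = Σ EᵢPᵢ = 0.0039248 eV.
S/k_B = ln Z + ⟨E⟩/kT = ln(1.0813) + 0.0039248/0.0208 = 0.078164 + 0.18869 = 0.267.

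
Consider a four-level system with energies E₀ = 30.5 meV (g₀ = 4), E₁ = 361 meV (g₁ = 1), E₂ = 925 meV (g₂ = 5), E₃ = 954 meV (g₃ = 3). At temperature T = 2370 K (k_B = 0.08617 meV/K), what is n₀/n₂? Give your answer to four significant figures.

k_BT = 0.08617 × 2370 K = 204.223 meV.
n₀/n₂ = (g₀/g₂) exp[−(E₀−E₂)/kT] = (4/5) × exp(−(-894.5 meV)/(204.223 meV)) = (4/5) × exp(4.38002) = 63.87.

63.87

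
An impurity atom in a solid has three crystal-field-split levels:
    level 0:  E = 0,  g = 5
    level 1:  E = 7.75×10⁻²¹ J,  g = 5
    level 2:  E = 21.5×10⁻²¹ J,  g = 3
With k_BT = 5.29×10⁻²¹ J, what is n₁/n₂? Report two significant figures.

n₁/n₂ = (g₁/g₂) exp[−(E₁−E₂)/kT] = (5/3) × exp(−(-13.75 ×10⁻²¹ J)/(5.29 ×10⁻²¹ J)) = (5/3) × exp(2.599) = 22.

22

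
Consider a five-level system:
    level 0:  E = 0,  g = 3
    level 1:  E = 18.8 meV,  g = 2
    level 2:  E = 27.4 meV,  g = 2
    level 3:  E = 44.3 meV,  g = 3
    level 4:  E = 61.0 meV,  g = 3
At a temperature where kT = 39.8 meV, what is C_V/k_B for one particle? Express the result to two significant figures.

Eᵢ/kT = 0, 0.4724, 0.6884, 1.113, 1.533.
Z = Σ gᵢe^(−Eᵢ/kT) = 3·e^(−0) + 2·e^(−0.4724) + 2·e^(−0.6884) + 3·e^(−1.113) + 3·e^(−1.533) = 3.000 + 1.247 + 1.005 + 0.9857 + 0.6477 = 6.885.
⟨E⟩ = 19.49 meV, ⟨E²⟩ = 804.6 meV².
C_V/k_B = (⟨E²⟩ − ⟨E⟩²)/(kT)² = (804.6 − 379.9)/1584 = 0.27.

0.27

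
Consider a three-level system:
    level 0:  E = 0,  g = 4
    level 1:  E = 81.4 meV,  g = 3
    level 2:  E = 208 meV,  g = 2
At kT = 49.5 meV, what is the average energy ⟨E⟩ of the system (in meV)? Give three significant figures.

11.6 meV

Eᵢ/kT = 0, 1.6444, 4.2020.
Z = Σ gᵢe^(−Eᵢ/kT) = 4·e^(−0) + 3·e^(−1.6444) + 2·e^(−4.2020) = 4.0000 + 0.57939 + 0.029931 = 4.6093.
⟨E⟩ = Σ Eᵢ gᵢe^(−Eᵢ/kT) / Z = (0·4.0000 + 81.4·0.57939 + 208·0.029931) / 4.6093 = 11.6 meV.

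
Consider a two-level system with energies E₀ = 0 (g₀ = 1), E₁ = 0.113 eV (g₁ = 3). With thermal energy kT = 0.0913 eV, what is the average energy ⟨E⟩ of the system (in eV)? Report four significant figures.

0.05258 eV

Eᵢ/kT = 0, 1.23768.
Z = Σ gᵢe^(−Eᵢ/kT) = 1·e^(−0) + 3·e^(−1.23768) = 1.00000 + 0.870169 = 1.87017.
⟨E⟩ = Σ Eᵢ gᵢe^(−Eᵢ/kT) / Z = (0·1.00000 + 0.113·0.870169) / 1.87017 = 0.05258 eV.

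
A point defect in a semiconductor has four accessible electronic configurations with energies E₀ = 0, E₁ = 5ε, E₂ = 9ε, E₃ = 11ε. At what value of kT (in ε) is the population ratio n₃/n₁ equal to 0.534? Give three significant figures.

n₃/n₁ = exp[−(E₃−E₁)/kT] = 0.534.
⇒ (E₃−E₁)/kT = ln(1/0.534) = ln(1.8727) = 0.62738.
kT = 6ε / 0.62738 = 9.56 ε.

9.56 ε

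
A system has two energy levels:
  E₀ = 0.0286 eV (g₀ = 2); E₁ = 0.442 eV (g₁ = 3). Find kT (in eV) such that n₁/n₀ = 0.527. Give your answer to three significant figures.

0.395 eV

n₁/n₀ = (g₁/g₀) exp[−(E₁−E₀)/kT] = 0.527.
⇒ (E₁−E₀)/kT = ln((3/2)/0.527) = ln(2.8463) = 1.0460.
kT = 0.4134 eV / 1.0460 = 0.395 eV.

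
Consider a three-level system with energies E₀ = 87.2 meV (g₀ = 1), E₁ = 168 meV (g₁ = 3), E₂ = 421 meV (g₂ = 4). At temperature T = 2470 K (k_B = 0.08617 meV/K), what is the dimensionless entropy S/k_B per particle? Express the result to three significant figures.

1.89

k_BT = 0.08617 × 2470 K = 212.84 meV.
Eᵢ/kT = 0.40970, 0.78933, 1.9780.
Z = Σ gᵢe^(−Eᵢ/kT) = 1·e^(−0.40970) + 3·e^(−0.78933) + 4·e^(−1.9780) = 0.66385 + 1.3624 + 0.55338 = 2.5796.
⟨E⟩ = Σ EᵢPᵢ = 201.48 meV.
S/k_B = ln Z + ⟨E⟩/kT = ln(2.5796) + 201.48/212.84 = 0.94763 + 0.94663 = 1.89.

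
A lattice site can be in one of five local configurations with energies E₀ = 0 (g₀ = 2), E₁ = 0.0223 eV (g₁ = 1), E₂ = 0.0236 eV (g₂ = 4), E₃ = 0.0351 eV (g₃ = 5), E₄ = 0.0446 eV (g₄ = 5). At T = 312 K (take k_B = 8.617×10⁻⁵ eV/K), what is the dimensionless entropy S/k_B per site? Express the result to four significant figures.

k_BT = 8.617×10⁻⁵ × 312 K = 0.0268850 eV.
Eᵢ/kT = 0, 0.829459, 0.877813, 1.30556, 1.65892.
Z = Σ gᵢe^(−Eᵢ/kT) = 2·e^(−0) + 1·e^(−0.829459) + 4·e^(−0.877813) + 5·e^(−1.30556) + 5·e^(−1.65892) = 2.00000 + 0.436285 + 1.66276 + 1.35510 + 0.951722 = 6.40587.
⟨E⟩ = Σ EᵢPᵢ = 0.0216959 eV.
S/k_B = ln Z + ⟨E⟩/kT = ln(6.40587) + 0.0216959/0.0268850 = 1.85721 + 0.806989 = 2.664.

2.664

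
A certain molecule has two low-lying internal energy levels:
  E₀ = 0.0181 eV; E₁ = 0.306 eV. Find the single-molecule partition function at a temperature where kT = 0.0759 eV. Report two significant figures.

Z = 0.81

Eᵢ/kT = 0.2385, 4.032.
Z = Σ e^(−Eᵢ/kT) = e^(−0.2385) + e^(−4.032) = 0.7878 + 0.01774 = 0.8055.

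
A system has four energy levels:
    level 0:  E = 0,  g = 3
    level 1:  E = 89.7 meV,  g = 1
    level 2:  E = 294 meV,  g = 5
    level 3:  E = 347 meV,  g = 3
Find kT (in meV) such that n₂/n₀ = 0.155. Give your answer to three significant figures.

124 meV

n₂/n₀ = (g₂/g₀) exp[−(E₂−E₀)/kT] = 0.155.
⇒ (E₂−E₀)/kT = ln((5/3)/0.155) = ln(10.753) = 2.3752.
kT = 294 meV / 2.3752 = 124 meV.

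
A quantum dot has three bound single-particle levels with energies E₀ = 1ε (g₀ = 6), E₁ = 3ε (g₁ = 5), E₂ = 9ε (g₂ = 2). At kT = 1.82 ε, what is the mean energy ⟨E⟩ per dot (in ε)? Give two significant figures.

1.5 ε

Eᵢ/kT = 0.5495, 1.648, 4.945.
Z = Σ gᵢe^(−Eᵢ/kT) = 6·e^(−0.5495) + 5·e^(−1.648) + 2·e^(−4.945) = 3.463 + 0.9622 + 0.01424 = 4.439.
⟨E⟩ = Σ Eᵢ gᵢe^(−Eᵢ/kT) / Z = (1·3.463 + 3·0.9622 + 9·0.01424) / 4.439 = 1.5 ε.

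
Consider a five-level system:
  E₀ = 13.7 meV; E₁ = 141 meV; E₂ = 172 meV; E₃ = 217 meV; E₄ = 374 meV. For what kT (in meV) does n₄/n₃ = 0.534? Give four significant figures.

250.3 meV

n₄/n₃ = exp[−(E₄−E₃)/kT] = 0.534.
⇒ (E₄−E₃)/kT = ln(1/0.534) = ln(1.87266) = 0.627360.
kT = 157 meV / 0.627360 = 250.3 meV.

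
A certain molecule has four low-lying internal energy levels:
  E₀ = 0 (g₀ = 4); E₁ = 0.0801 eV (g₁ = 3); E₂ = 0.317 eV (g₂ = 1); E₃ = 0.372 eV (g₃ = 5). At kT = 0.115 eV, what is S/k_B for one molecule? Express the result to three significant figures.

2.07

Eᵢ/kT = 0, 0.69652, 2.7565, 3.2348.
Z = Σ gᵢe^(−Eᵢ/kT) = 4·e^(−0) + 3·e^(−0.69652) + 1·e^(−2.7565) + 5·e^(−3.2348) = 4.0000 + 1.4949 + 0.063514 + 0.19684 = 5.7553.
⟨E⟩ = Σ EᵢPᵢ = 0.037027 eV.
S/k_B = ln Z + ⟨E⟩/kT = ln(5.7553) + 0.037027/0.115 = 1.7501 + 0.32197 = 2.07.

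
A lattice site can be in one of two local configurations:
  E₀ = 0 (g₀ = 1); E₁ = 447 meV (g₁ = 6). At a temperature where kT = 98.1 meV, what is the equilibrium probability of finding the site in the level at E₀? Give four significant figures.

0.9407

Eᵢ/kT = 0, 4.55657.
Z = Σ gᵢe^(−Eᵢ/kT) = 1·e^(−0) + 6·e^(−4.55657) = 1.00000 + 0.0629880 = 1.06299.
P₀ = g₀ e^(−E₀/kT) / Z = 1.00000/1.06299 = 0.9407.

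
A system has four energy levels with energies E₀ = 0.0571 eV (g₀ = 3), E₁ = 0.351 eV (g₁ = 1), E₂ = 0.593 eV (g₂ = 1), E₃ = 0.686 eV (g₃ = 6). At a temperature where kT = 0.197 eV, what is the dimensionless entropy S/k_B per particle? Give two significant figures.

Eᵢ/kT = 0.2898, 1.782, 3.010, 3.482.
Z = Σ gᵢe^(−Eᵢ/kT) = 3·e^(−0.2898) + 1·e^(−1.782) + 1·e^(−3.010) + 6·e^(−3.482) = 2.245 + 0.1683 + 0.04929 + 0.1845 = 2.647.
⟨E⟩ = Σ EᵢPᵢ = 0.1296 eV.
S/k_B = ln Z + ⟨E⟩/kT = ln(2.647) + 0.1296/0.197 = 0.9734 + 0.6579 = 1.6.

1.6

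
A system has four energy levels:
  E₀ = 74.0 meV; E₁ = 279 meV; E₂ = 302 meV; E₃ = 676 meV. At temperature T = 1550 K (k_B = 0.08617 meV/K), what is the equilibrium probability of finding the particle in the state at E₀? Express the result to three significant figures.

0.710

k_BT = 0.08617 × 1550 K = 133.56 meV.
Eᵢ/kT = 0.55406, 2.0889, 2.2612, 5.0614.
Z = Σ e^(−Eᵢ/kT) = e^(−0.55406) + e^(−2.0889) + e^(−2.2612) + e^(−5.0614) = 0.57461 + 0.12382 + 0.10423 + 0.0063367 = 0.80900.
P₀ = e^(−E₀/kT) / Z = 0.57461/0.80900 = 0.710.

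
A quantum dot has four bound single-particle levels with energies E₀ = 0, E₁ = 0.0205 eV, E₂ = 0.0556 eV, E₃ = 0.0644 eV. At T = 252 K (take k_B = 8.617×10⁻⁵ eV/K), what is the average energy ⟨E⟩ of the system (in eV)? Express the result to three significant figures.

0.0103 eV

k_BT = 8.617×10⁻⁵ × 252 K = 0.021715 eV.
Eᵢ/kT = 0, 0.94405, 2.5604, 2.9657.
Z = Σ e^(−Eᵢ/kT) = e^(−0) + e^(−0.94405) + e^(−2.5604) + e^(−2.9657) = 1.0000 + 0.38905 + 0.077274 + 0.051524 = 1.5178.
⟨E⟩ = Σ Eᵢ e^(−Eᵢ/kT) / Z = (0·1.0000 + 0.0205·0.38905 + 0.0556·0.077274 + 0.0644·0.051524) / 1.5178 = 0.0103 eV.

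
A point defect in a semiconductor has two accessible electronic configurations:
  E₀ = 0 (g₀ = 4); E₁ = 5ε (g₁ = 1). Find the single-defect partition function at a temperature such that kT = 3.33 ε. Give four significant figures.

Z = 4.223

Eᵢ/kT = 0, 1.50150.
Z = Σ gᵢe^(−Eᵢ/kT) = 4·e^(−0) + 1·e^(−1.50150) = 4.00000 + 0.222796 = 4.22280.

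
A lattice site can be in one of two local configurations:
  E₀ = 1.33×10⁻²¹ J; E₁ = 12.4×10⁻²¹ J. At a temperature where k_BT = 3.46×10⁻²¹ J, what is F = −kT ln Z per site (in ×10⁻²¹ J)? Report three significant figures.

1.19 ×10⁻²¹ J

Eᵢ/kT = 0.38439, 3.5838.
Z = Σ e^(−Eᵢ/kT) = e^(−0.38439) + e^(−3.5838) = 0.68087 + 0.027770 = 0.70864.
F = −kT ln Z = −3.46 × ln(0.70864) = −3.46 × -0.34441 = 1.19 ×10⁻²¹ J.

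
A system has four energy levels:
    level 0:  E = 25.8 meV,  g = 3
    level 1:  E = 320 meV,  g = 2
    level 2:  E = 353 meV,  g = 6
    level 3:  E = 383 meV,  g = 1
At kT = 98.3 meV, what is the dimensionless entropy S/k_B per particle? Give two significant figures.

1.5

Eᵢ/kT = 0.2625, 3.255, 3.591, 3.896.
Z = Σ gᵢe^(−Eᵢ/kT) = 3·e^(−0.2625) + 2·e^(−3.255) + 6·e^(−3.591) + 1·e^(−3.896) = 2.307 + 0.07716 + 0.1654 + 0.02032 = 2.570.
⟨E⟩ = Σ EᵢPᵢ = 58.51 meV.
S/k_B = ln Z + ⟨E⟩/kT = ln(2.570) + 58.51/98.3 = 0.9439 + 0.5952 = 1.5.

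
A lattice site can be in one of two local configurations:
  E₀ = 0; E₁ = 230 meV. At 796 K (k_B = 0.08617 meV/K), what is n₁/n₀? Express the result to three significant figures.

k_BT = 0.08617 × 796 K = 68.591 meV.
n₁/n₀ = exp[−(E₁−E₀)/kT] = exp(−(230 meV)/(68.591 meV)) = exp(-3.3532) = 0.0350.

0.0350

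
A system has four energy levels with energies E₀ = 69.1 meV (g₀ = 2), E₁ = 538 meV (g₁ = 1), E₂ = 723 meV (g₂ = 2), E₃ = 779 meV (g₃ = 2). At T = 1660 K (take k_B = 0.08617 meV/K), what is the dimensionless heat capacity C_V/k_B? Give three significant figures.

0.551

k_BT = 0.08617 × 1660 K = 143.04 meV.
Eᵢ/kT = 0.48308, 3.7612, 5.0545, 5.4460.
Z = Σ gᵢe^(−Eᵢ/kT) = 2·e^(−0.48308) + 1·e^(−3.7612) + 2·e^(−5.0545) + 2·e^(−5.4460) = 1.2338 + 0.023256 + 0.012761 + 0.0086270 = 1.2784.
⟨E⟩ = 88.950 meV, ⟨E²⟩ = 19187 meV².
C_V/k_B = (⟨E²⟩ − ⟨E⟩²)/(kT)² = (19187 − 7912.1)/20460 = 0.551.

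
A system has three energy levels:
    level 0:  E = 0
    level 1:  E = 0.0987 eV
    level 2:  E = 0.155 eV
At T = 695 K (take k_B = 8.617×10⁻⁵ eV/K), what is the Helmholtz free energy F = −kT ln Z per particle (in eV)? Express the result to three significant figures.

-0.0142 eV

k_BT = 8.617×10⁻⁵ × 695 K = 0.059888 eV.
Eᵢ/kT = 0, 1.6481, 2.5882.
Z = Σ e^(−Eᵢ/kT) = e^(−0) + e^(−1.6481) + e^(−2.5882) = 1.0000 + 0.19242 + 0.075155 = 1.2676.
F = −kT ln Z = −0.059888 × ln(1.2676) = −0.059888 × 0.23713 = -0.0142 eV.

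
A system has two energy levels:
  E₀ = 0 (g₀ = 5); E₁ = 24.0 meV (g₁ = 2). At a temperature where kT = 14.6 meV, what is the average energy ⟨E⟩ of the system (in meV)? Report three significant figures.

1.72 meV

Eᵢ/kT = 0, 1.6438.
Z = Σ gᵢe^(−Eᵢ/kT) = 5·e^(−0) + 2·e^(−1.6438) = 5.0000 + 0.38649 = 5.3865.
⟨E⟩ = Σ Eᵢ gᵢe^(−Eᵢ/kT) / Z = (0·5.0000 + 24.0·0.38649) / 5.3865 = 1.72 meV.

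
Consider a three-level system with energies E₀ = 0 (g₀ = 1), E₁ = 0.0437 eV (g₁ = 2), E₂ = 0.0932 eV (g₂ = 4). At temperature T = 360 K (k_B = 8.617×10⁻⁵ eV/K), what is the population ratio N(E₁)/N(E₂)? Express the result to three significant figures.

k_BT = 8.617×10⁻⁵ × 360 K = 0.031021 eV.
n₁/n₂ = (g₁/g₂) exp[−(E₁−E₂)/kT] = (2/4) × exp(−(-0.0495 eV)/(0.031021 eV)) = (2/4) × exp(1.5957) = 2.47.

2.47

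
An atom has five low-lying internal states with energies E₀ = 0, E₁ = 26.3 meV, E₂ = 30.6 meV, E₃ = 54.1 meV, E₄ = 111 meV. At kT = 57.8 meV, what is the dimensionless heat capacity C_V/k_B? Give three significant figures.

0.223

Eᵢ/kT = 0, 0.45502, 0.52941, 0.93599, 1.9204.
Z = Σ e^(−Eᵢ/kT) = e^(−0) + e^(−0.45502) + e^(−0.52941) + e^(−0.93599) + e^(−1.9204) = 1.0000 + 0.63444 + 0.58895 + 0.39220 + 0.14655 = 2.7621.
⟨E⟩ = 26.137 meV, ⟨E²⟩ = 1427.8 meV².
C_V/k_B = (⟨E²⟩ − ⟨E⟩²)/(kT)² = (1427.8 − 683.14)/3340.8 = 0.223.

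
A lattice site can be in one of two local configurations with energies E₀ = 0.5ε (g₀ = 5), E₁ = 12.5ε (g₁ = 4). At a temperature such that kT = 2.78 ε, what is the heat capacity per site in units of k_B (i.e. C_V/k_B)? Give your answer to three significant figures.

0.195

Eᵢ/kT = 0.17986, 4.4964.
Z = Σ gᵢe^(−Eᵢ/kT) = 5·e^(−0.17986) + 4·e^(−4.4964) = 4.1769 + 0.044596 = 4.2215.
⟨E⟩ = 0.62677 ε, ⟨E²⟩ = 1.8980 ε².
C_V/k_B = (⟨E²⟩ − ⟨E⟩²)/(kT)² = (1.8980 − 0.39284)/7.7284 = 0.195.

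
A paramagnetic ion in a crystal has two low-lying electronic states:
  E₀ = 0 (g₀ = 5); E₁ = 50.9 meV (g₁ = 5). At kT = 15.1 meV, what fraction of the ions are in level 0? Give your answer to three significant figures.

Eᵢ/kT = 0, 3.3709.
Z = Σ gᵢe^(−Eᵢ/kT) = 5·e^(−0) + 5·e^(−3.3709) = 5.0000 + 0.17179 = 5.1718.
P₀ = g₀ e^(−E₀/kT) / Z = 5.0000/5.1718 = 0.967.

0.967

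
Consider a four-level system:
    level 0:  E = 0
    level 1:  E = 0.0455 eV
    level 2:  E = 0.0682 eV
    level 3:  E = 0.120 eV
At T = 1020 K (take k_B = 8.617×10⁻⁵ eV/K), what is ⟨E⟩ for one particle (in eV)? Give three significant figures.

k_BT = 8.617×10⁻⁵ × 1020 K = 0.087893 eV.
Eᵢ/kT = 0, 0.51767, 0.77594, 1.3653.
Z = Σ e^(−Eᵢ/kT) = e^(−0) + e^(−0.51767) + e^(−0.77594) + e^(−1.3653) = 1.0000 + 0.59591 + 0.46027 + 0.25530 = 2.3115.
⟨E⟩ = Σ Eᵢ e^(−Eᵢ/kT) / Z = (0·1.0000 + 0.0455·0.59591 + 0.0682·0.46027 + 0.120·0.25530) / 2.3115 = 0.0386 eV.

0.0386 eV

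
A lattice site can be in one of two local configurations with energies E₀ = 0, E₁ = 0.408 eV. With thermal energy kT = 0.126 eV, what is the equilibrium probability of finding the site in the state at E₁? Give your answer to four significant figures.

0.03776

Eᵢ/kT = 0, 3.23810.
Z = Σ e^(−Eᵢ/kT) = e^(−0) + e^(−3.23810) = 1.00000 + 0.0392384 = 1.03924.
P₁ = e^(−E₁/kT) / Z = 0.0392384/1.03924 = 0.03776.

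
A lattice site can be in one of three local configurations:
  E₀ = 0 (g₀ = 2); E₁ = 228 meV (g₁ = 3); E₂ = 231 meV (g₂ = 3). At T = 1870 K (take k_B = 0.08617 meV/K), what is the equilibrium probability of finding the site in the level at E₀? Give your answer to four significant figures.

k_BT = 0.08617 × 1870 K = 161.138 meV.
Eᵢ/kT = 0, 1.41494, 1.43355.
Z = Σ gᵢe^(−Eᵢ/kT) = 2·e^(−0) + 3·e^(−1.41494) + 3·e^(−1.43355) = 2.00000 + 0.728821 + 0.715383 = 3.44420.
P₀ = g₀ e^(−E₀/kT) / Z = 2.00000/3.44420 = 0.5807.

0.5807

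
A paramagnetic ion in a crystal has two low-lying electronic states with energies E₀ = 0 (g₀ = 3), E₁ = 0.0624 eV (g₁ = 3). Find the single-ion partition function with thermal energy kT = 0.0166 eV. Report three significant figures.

Eᵢ/kT = 0, 3.7590.
Z = Σ gᵢe^(−Eᵢ/kT) = 3·e^(−0) + 3·e^(−3.7590) = 3.0000 + 0.069921 = 3.0699.

Z = 3.07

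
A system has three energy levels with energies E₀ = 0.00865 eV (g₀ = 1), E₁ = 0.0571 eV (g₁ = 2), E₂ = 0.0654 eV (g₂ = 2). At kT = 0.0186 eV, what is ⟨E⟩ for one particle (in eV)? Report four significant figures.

0.01874 eV

Eᵢ/kT = 0.465054, 3.06989, 3.51613.
Z = Σ gᵢe^(−Eᵢ/kT) = 1·e^(−0.465054) + 2·e^(−3.06989) + 2·e^(−3.51613) = 0.628101 + 0.0928525 + 0.0594284 = 0.780382.
⟨E⟩ = Σ Eᵢ gᵢe^(−Eᵢ/kT) / Z = (0.00865·0.628101 + 0.0571·0.0928525 + 0.0654·0.0594284) / 0.780382 = 0.01874 eV.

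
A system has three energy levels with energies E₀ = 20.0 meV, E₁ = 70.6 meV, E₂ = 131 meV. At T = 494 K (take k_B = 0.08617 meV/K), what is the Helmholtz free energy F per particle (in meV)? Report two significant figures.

6.3 meV

k_BT = 0.08617 × 494 K = 42.57 meV.
Eᵢ/kT = 0.4698, 1.658, 3.077.
Z = Σ e^(−Eᵢ/kT) = e^(−0.4698) + e^(−1.658) + e^(−3.077) = 0.6251 + 0.1905 + 0.04610 = 0.8617.
F = −kT ln Z = −42.57 × ln(0.8617) = −42.57 × -0.1488 = 6.3 meV.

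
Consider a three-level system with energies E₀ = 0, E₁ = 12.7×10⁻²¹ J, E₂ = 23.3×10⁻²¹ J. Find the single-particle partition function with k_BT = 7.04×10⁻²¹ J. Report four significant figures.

Eᵢ/kT = 0, 1.80398, 3.30966.
Z = Σ e^(−Eᵢ/kT) = e^(−0) + e^(−1.80398) + e^(−3.30966) = 1.00000 + 0.164642 + 0.0365286 = 1.20117.

Z = 1.201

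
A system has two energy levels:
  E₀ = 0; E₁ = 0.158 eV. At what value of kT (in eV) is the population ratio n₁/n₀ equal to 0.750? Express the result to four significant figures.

0.5492 eV

n₁/n₀ = exp[−(E₁−E₀)/kT] = 0.750.
⇒ (E₁−E₀)/kT = ln(1/0.750) = ln(1.33333) = 0.287680.
kT = 0.158 eV / 0.287680 = 0.5492 eV.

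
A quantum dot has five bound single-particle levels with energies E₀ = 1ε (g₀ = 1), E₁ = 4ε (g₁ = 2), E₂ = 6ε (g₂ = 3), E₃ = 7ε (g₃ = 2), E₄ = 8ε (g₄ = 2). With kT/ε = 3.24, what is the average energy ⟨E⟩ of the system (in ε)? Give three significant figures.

4.05 ε

Eᵢ/kT = 0.30864, 1.2346, 1.8519, 2.1605, 2.4691.
Z = Σ gᵢe^(−Eᵢ/kT) = 1·e^(−0.30864) + 2·e^(−1.2346) + 3·e^(−1.8519) + 2·e^(−2.1605) + 2·e^(−2.4691) = 0.73445 + 0.58190 + 0.47082 + 0.23053 + 0.16932 = 2.1870.
⟨E⟩ = Σ Eᵢ gᵢe^(−Eᵢ/kT) / Z = (1·0.73445 + 4·0.58190 + 6·0.47082 + 7·0.23053 + 8·0.16932) / 2.1870 = 4.05 ε.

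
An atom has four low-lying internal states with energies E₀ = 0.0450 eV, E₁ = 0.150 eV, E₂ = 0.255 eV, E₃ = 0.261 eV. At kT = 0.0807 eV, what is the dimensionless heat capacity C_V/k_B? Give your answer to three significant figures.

0.762

Eᵢ/kT = 0.55762, 1.8587, 3.1599, 3.2342.
Z = Σ e^(−Eᵢ/kT) = e^(−0.55762) + e^(−1.8587) + e^(−3.1599) + e^(−3.2342) = 0.57257 + 0.15588 + 0.042430 + 0.039392 = 0.81027.
⟨E⟩ = 0.086698 eV, ⟨E²⟩ = 0.012476 eV².
C_V/k_B = (⟨E²⟩ − ⟨E⟩²)/(kT)² = (0.012476 − 0.0075165)/0.0065125 = 0.762.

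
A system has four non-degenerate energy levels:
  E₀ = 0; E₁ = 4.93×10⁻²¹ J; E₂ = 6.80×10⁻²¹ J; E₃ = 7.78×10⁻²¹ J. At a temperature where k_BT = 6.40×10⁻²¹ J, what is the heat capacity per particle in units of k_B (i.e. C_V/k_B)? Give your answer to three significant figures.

0.259

Eᵢ/kT = 0, 0.77031, 1.0625, 1.2156.
Z = Σ e^(−Eᵢ/kT) = e^(−0) + e^(−0.77031) + e^(−1.0625) + e^(−1.2156) = 1.0000 + 0.46287 + 0.34559 + 0.29653 = 2.1050.
⟨E⟩ = 3.2964, ⟨E²⟩ = 21.463.
C_V/k_B = (⟨E²⟩ − ⟨E⟩²)/(kT)² = (21.463 − 10.866)/40.960 = 0.259.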